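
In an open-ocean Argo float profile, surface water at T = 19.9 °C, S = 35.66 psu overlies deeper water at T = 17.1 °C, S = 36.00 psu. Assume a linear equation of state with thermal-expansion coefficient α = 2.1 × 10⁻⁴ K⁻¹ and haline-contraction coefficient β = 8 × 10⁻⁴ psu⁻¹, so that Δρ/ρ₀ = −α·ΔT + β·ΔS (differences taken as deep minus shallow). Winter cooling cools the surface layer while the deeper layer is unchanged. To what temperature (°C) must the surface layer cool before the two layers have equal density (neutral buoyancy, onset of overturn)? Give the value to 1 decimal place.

Neutral buoyancy requires Δρ = 0, i.e. −α(T_deep − T_surf′) + β(S_deep − S_surf) = 0.
T_surf′ = T_deep − (β/α)·ΔS = 17.1 − (8 × 10⁻⁴/2.1 × 10⁻⁴)·(+0.34) = 15.805 °C.
Cooling required: 19.9 − (15.805) = 4.095 °C.

15.8 °C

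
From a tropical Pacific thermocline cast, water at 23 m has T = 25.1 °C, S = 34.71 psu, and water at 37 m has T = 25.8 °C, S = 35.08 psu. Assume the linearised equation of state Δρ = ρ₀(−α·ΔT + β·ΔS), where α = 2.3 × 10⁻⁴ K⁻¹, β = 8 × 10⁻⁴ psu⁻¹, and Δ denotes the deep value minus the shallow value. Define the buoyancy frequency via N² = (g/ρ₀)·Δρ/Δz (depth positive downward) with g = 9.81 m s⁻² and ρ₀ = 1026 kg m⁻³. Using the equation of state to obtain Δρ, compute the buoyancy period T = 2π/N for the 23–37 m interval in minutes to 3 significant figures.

10.8 min

ΔT = +0.7 K, ΔS = +0.37 psu (deep − shallow).
Δρ/ρ₀ = −αΔT + βΔS = -1.61 × 10⁻⁴ + 2.96 × 10⁻⁴ = 1.35 × 10⁻⁴, so Δρ ≈ 0.1385 kg m⁻³.
N² = (g/ρ₀)·Δρ/Δz = g·(Δρ/ρ₀)/Δz = 9.81 × 1.35 × 10⁻⁴ / 14 = 9.4596 × 10⁻⁵ s⁻².
N = √(9.4596 × 10⁻⁵) = 9.7260 × 10⁻³ rad s⁻¹ → T = 2π/N = 646.02 s = 10.767 min ≈ 10.8 min.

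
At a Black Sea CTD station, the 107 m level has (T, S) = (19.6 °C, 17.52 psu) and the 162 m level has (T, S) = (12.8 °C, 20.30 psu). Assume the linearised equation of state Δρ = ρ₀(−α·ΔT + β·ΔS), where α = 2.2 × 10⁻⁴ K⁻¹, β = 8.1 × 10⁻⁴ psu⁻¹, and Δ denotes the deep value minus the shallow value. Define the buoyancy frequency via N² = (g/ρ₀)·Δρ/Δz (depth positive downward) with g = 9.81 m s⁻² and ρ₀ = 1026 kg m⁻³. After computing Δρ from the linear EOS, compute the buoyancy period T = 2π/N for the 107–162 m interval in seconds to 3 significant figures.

ΔT = -6.8 K, ΔS = +2.78 psu (deep − shallow).
Δρ/ρ₀ = −αΔT + βΔS = 1.496 × 10⁻³ + 2.2518 × 10⁻³ = 3.7478 × 10⁻³, so Δρ ≈ 3.845 kg m⁻³.
N² = (g/ρ₀)·Δρ/Δz = g·(Δρ/ρ₀)/Δz = 9.81 × 3.7478 × 10⁻³ / 55 = 6.6847 × 10⁻⁴ s⁻².
N = √(6.6847 × 10⁻⁴) = 0.025855 rad s⁻¹ → T = 2π/N = 243.02 s ≈ 243 s.

243 s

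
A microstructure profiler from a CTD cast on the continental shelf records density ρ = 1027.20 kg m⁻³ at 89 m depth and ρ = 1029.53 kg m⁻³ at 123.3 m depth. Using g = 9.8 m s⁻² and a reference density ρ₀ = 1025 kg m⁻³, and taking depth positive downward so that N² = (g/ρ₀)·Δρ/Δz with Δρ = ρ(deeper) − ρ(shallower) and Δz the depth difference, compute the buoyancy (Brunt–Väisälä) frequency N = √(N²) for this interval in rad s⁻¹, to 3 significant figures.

Δρ = 1029.53 − 1027.20 = 2.33 kg m⁻³ over Δz = 123.3 − 89 = 34.3 m.
N² = (9.8/1025) × (2.33/34.3) = 6.4948 × 10⁻⁴ s⁻².
N = √(6.4948 × 10⁻⁴) = 0.025485 rad s⁻¹ ≈ 0.0255 rad s⁻¹.

0.0255 rad s⁻¹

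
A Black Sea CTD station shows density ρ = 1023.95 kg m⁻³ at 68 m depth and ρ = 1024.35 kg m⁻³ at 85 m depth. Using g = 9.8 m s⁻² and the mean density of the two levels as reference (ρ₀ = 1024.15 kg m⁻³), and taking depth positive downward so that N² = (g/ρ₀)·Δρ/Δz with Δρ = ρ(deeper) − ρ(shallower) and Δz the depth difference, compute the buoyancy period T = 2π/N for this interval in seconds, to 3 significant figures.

419 s

Δρ = 1024.35 − 1023.95 = 0.40 kg m⁻³ over Δz = 85 − 68 = 17 m.
N² = (9.8/1024.15) × (0.40/17) = 2.2515 × 10⁻⁴ s⁻².
N = √(2.2515 × 10⁻⁴) = 0.015005 rad s⁻¹, so T = 2π/N = 418.74 s ≈ 419 s.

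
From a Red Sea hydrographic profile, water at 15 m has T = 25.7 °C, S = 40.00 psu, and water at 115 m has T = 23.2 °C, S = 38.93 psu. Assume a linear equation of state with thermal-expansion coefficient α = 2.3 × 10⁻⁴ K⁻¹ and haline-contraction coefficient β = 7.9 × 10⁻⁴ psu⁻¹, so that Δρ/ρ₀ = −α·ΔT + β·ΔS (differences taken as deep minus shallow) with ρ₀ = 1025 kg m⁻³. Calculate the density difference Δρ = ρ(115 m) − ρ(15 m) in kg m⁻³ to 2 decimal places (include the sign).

-0.28 kg m⁻³

ΔT = -2.5 K, ΔS = -1.07 psu (deep − shallow).
Δρ/ρ₀ = −(2.3 × 10⁻⁴)(-2.5) + (7.9 × 10⁻⁴)(-1.07) = -2.703 × 10⁻⁴.
Δρ = 1025 × (-2.703 × 10⁻⁴) = -0.28 kg m⁻³.
Negative Δρ: lighter below, statically unstable.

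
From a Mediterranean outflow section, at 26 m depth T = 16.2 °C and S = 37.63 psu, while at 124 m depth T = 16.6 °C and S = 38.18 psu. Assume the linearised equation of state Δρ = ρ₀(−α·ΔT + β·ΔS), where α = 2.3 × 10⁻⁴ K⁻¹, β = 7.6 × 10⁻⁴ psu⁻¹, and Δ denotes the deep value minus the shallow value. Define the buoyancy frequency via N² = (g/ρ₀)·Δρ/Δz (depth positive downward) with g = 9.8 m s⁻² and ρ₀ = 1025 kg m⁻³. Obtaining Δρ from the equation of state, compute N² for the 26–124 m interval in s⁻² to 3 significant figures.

3.26 × 10⁻⁵ s⁻²

ΔT = +0.4 K, ΔS = +0.55 psu (deep − shallow).
Δρ/ρ₀ = −αΔT + βΔS = -9.20 × 10⁻⁵ + 4.18 × 10⁻⁴ = 3.26 × 10⁻⁴, so Δρ ≈ 0.3342 kg m⁻³.
N² = (g/ρ₀)·Δρ/Δz = g·(Δρ/ρ₀)/Δz = 9.8 × 3.26 × 10⁻⁴ / 98 = 3.2600 × 10⁻⁵ s⁻² ≈ 3.26 × 10⁻⁵ s⁻².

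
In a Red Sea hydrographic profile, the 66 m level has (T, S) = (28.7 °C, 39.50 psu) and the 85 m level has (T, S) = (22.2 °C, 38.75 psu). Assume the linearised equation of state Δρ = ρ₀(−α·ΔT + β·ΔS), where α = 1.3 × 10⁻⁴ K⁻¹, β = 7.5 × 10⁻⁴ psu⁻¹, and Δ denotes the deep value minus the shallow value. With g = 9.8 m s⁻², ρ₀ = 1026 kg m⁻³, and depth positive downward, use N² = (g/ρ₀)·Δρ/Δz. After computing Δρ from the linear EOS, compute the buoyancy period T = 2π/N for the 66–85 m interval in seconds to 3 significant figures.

ΔT = -6.5 K, ΔS = -0.75 psu (deep − shallow).
Δρ/ρ₀ = −αΔT + βΔS = 8.45 × 10⁻⁴ − 5.625 × 10⁻⁴ = 2.825 × 10⁻⁴, so Δρ ≈ 0.2898 kg m⁻³.
N² = (g/ρ₀)·Δρ/Δz = g·(Δρ/ρ₀)/Δz = 9.8 × 2.825 × 10⁻⁴ / 19 = 1.4571 × 10⁻⁴ s⁻².
N = √(1.4571 × 10⁻⁴) = 0.012071 rad s⁻¹ → T = 2π/N = 520.52 s ≈ 521 s.

521 s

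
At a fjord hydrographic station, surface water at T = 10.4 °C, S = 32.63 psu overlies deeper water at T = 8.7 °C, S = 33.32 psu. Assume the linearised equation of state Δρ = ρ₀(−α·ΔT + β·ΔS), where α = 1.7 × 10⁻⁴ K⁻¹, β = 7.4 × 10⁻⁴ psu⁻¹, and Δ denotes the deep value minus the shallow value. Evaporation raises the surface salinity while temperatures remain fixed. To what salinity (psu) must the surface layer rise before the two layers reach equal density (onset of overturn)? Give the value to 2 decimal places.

33.71 psu

Neutral buoyancy requires −α(T_deep − T_surf) + β(S_deep − S_surf′) = 0.
S_surf′ = S_deep − (α/β)·ΔT = 33.32 − (1.7 × 10⁻⁴/7.4 × 10⁻⁴)·(-1.7) = 33.7105 psu.
Increase required: 33.7105 − 32.63 = 1.0805 psu.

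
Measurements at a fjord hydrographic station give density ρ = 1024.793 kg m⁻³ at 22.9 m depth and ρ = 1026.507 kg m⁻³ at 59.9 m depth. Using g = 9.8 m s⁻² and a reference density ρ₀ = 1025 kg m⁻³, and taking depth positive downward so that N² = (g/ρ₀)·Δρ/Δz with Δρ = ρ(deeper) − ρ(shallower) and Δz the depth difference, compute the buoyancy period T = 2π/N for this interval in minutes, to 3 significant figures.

Δρ = 1026.507 − 1024.793 = 1.714 kg m⁻³ over Δz = 59.9 − 22.9 = 37 m.
N² = (9.8/1025) × (1.714/37) = 4.4291 × 10⁻⁴ s⁻².
N = √(4.4291 × 10⁻⁴) = 0.021045 rad s⁻¹, so T = 2π/N = 298.56 s = 4.9760 min ≈ 4.98 min.

4.98 min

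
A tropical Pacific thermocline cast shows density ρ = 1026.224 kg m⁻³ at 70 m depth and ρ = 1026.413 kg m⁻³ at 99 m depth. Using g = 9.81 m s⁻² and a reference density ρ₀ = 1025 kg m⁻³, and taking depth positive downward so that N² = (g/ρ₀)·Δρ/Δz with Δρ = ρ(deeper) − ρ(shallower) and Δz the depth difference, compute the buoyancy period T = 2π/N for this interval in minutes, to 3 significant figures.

13.3 min

Δρ = 1026.413 − 1026.224 = 0.189 kg m⁻³ over Δz = 99 − 70 = 29 m.
N² = (9.81/1025) × (0.189/29) = 6.2375 × 10⁻⁵ s⁻².
N = √(6.2375 × 10⁻⁵) = 7.8978 × 10⁻³ rad s⁻¹, so T = 2π/N = 795.56 s = 13.259 min ≈ 13.3 min.
Since Δρ > 0 the layer is stably stratified.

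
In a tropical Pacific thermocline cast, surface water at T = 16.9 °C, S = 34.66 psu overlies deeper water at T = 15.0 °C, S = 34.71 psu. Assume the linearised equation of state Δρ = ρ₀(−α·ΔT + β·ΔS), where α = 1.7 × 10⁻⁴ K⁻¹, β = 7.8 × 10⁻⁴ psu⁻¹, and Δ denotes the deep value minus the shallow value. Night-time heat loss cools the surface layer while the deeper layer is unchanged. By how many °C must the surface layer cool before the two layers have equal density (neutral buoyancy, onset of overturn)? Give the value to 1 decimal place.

Neutral buoyancy requires Δρ = 0, i.e. −α(T_deep − T_surf′) + β(S_deep − S_surf) = 0.
T_surf′ = T_deep − (β/α)·ΔS = 15.0 − (7.8 × 10⁻⁴/1.7 × 10⁻⁴)·(+0.05) = 14.771 °C.
Cooling required: 16.9 − (14.771) = 2.129 °C.

2.1 °C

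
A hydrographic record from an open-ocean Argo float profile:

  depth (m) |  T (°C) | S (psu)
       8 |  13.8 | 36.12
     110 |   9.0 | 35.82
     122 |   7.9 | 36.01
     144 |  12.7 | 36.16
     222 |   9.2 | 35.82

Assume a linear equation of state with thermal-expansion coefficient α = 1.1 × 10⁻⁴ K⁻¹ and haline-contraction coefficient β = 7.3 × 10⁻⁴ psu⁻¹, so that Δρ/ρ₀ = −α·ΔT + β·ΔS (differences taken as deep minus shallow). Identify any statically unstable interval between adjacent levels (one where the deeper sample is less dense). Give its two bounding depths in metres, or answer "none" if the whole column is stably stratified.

122–144 m

Evaluate Δρ/ρ₀ = −αΔT + βΔS across each adjacent pair:
  8–110 m: −αΔT+βΔS = −(1.1 × 10⁻⁴)(-4.8)+(7.3 × 10⁻⁴)(-0.30) = 3.1 × 10⁻⁴ → stable
  110–122 m: −αΔT+βΔS = −(1.1 × 10⁻⁴)(-1.1)+(7.3 × 10⁻⁴)(+0.19) = 2.6 × 10⁻⁴ → stable
  122–144 m: −αΔT+βΔS = −(1.1 × 10⁻⁴)(+4.8)+(7.3 × 10⁻⁴)(+0.15) = -4.2 × 10⁻⁴ → UNSTABLE
  144–222 m: −αΔT+βΔS = −(1.1 × 10⁻⁴)(-3.5)+(7.3 × 10⁻⁴)(-0.34) = 1.4 × 10⁻⁴ → stable
The 122–144 m interval has Δρ < 0: lighter water underlies denser water.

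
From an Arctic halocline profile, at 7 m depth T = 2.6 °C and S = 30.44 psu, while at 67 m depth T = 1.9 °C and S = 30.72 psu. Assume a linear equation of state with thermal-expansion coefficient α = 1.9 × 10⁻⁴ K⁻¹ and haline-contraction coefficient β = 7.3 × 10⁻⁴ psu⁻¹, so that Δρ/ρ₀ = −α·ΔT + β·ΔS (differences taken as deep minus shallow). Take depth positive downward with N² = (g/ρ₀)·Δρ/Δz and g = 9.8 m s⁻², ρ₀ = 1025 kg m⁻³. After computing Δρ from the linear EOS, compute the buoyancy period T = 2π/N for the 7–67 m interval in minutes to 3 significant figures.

14.1 min

ΔT = -0.7 K, ΔS = +0.28 psu (deep − shallow).
Δρ/ρ₀ = −αΔT + βΔS = 1.33 × 10⁻⁴ + 2.044 × 10⁻⁴ = 3.374 × 10⁻⁴, so Δρ ≈ 0.3458 kg m⁻³.
N² = (g/ρ₀)·Δρ/Δz = g·(Δρ/ρ₀)/Δz = 9.8 × 3.374 × 10⁻⁴ / 60 = 5.5109 × 10⁻⁵ s⁻².
N = √(5.5109 × 10⁻⁵) = 7.4235 × 10⁻³ rad s⁻¹ → T = 2π/N = 846.39 s = 14.107 min ≈ 14.1 min.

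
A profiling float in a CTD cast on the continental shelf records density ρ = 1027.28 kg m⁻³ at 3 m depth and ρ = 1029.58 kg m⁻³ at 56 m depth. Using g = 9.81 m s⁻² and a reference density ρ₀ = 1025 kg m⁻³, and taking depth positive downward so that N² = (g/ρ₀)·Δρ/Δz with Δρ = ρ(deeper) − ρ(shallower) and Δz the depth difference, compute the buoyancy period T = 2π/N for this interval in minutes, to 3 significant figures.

Δρ = 1029.58 − 1027.28 = 2.30 kg m⁻³ over Δz = 56 − 3 = 53 m.
N² = (9.81/1025) × (2.30/53) = 4.1533 × 10⁻⁴ s⁻².
N = √(4.1533 × 10⁻⁴) = 0.020380 rad s⁻¹, so T = 2π/N = 308.30 s = 5.1383 min ≈ 5.14 min.
A positive N² confirms static stability across the interval.

5.14 min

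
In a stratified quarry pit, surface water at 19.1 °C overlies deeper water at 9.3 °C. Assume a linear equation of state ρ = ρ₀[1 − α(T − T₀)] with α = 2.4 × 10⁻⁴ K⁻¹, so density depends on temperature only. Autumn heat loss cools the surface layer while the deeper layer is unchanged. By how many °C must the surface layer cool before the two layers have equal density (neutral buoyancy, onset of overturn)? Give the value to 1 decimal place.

With temperature the only control, equal density requires T_surf′ = T_deep.
T_surf′ = 9.3 °C.
Cooling required: 19.1 − 9.3 = 9.8 °C.

9.8 °C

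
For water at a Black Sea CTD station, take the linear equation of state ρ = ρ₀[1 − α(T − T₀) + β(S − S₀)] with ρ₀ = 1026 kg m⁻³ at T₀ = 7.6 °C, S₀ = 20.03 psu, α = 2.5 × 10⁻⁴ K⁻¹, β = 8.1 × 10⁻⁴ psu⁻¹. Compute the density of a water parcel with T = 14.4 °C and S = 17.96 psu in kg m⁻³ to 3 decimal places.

T − T₀ = +6.8 K, S − S₀ = -2.07 psu.
Bracket = 1 − α·(+6.8) + β·(-2.07) = 1 + (-3.3767 × 10⁻³) = 0.9966233.
ρ = 1026 × 0.9966233 = 1022.536 kg m⁻³.

1022.536 kg m⁻³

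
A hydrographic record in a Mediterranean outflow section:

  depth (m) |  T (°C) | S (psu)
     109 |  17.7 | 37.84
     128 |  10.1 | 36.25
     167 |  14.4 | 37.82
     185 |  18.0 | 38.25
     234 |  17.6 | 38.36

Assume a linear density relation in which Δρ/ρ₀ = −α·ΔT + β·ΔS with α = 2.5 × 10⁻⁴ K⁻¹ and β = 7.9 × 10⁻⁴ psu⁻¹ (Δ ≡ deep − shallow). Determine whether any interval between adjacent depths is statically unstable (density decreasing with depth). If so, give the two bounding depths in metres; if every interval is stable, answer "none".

Evaluate Δρ/ρ₀ = −αΔT + βΔS across each adjacent pair:
  109–128 m: −αΔT+βΔS = −(2.5 × 10⁻⁴)(-7.6)+(7.9 × 10⁻⁴)(-1.59) = 6.4 × 10⁻⁴ → stable
  128–167 m: −αΔT+βΔS = −(2.5 × 10⁻⁴)(+4.3)+(7.9 × 10⁻⁴)(+1.57) = 1.7 × 10⁻⁴ → stable
  167–185 m: −αΔT+βΔS = −(2.5 × 10⁻⁴)(+3.6)+(7.9 × 10⁻⁴)(+0.43) = -5.6 × 10⁻⁴ → UNSTABLE
  185–234 m: −αΔT+βΔS = −(2.5 × 10⁻⁴)(-0.4)+(7.9 × 10⁻⁴)(+0.11) = 1.9 × 10⁻⁴ → stable
The 167–185 m interval has Δρ < 0: lighter water underlies denser water.

167–185 m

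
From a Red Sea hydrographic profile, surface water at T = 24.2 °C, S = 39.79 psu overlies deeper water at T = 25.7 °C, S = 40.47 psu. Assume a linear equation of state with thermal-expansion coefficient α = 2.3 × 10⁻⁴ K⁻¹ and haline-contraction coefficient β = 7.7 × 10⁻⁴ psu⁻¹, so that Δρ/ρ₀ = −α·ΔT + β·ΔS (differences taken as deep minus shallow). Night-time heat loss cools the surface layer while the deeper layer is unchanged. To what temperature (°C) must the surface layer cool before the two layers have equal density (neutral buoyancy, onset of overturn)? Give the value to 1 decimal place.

Neutral buoyancy requires Δρ = 0, i.e. −α(T_deep − T_surf′) + β(S_deep − S_surf) = 0.
T_surf′ = T_deep − (β/α)·ΔS = 25.7 − (7.7 × 10⁻⁴/2.3 × 10⁻⁴)·(+0.68) = 23.423 °C.
Cooling required: 24.2 − (23.423) = 0.777 °C.

23.4 °C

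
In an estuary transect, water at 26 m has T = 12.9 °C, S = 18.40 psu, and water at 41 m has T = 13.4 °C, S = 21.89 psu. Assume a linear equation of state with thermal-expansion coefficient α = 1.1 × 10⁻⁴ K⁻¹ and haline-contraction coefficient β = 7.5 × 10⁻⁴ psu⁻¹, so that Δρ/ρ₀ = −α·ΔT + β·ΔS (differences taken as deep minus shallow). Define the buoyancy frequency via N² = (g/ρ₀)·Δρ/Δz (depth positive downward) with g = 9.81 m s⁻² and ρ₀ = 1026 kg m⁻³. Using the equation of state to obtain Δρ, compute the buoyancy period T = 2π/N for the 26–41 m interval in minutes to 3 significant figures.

ΔT = +0.5 K, ΔS = +3.49 psu (deep − shallow).
Δρ/ρ₀ = −αΔT + βΔS = -5.50 × 10⁻⁵ + 2.6175 × 10⁻³ = 2.5625 × 10⁻³, so Δρ ≈ 2.629 kg m⁻³.
N² = (g/ρ₀)·Δρ/Δz = g·(Δρ/ρ₀)/Δz = 9.81 × 2.5625 × 10⁻³ / 15 = 1.6759 × 10⁻³ s⁻².
N = √(1.6759 × 10⁻³) = 0.040938 rad s⁻¹ → T = 2π/N = 153.48 s = 2.5580 min ≈ 2.56 min.

2.56 min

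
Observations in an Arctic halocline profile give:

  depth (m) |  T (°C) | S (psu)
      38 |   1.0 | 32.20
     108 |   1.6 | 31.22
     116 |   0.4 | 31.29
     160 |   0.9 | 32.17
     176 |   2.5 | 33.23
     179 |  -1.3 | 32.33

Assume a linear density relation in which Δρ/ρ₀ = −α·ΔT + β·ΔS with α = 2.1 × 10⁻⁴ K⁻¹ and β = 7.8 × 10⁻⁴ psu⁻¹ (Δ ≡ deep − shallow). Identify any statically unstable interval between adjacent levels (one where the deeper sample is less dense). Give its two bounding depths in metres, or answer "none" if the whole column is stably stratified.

Evaluate Δρ/ρ₀ = −αΔT + βΔS across each adjacent pair:
  38–108 m: −αΔT+βΔS = −(2.1 × 10⁻⁴)(+0.6)+(7.8 × 10⁻⁴)(-0.98) = -8.9 × 10⁻⁴ → UNSTABLE
  108–116 m: −αΔT+βΔS = −(2.1 × 10⁻⁴)(-1.2)+(7.8 × 10⁻⁴)(+0.07) = 3.1 × 10⁻⁴ → stable
  116–160 m: −αΔT+βΔS = −(2.1 × 10⁻⁴)(+0.5)+(7.8 × 10⁻⁴)(+0.88) = 5.8 × 10⁻⁴ → stable
  160–176 m: −αΔT+βΔS = −(2.1 × 10⁻⁴)(+1.6)+(7.8 × 10⁻⁴)(+1.06) = 4.9 × 10⁻⁴ → stable
  176–179 m: −αΔT+βΔS = −(2.1 × 10⁻⁴)(-3.8)+(7.8 × 10⁻⁴)(-0.90) = 9.6 × 10⁻⁵ → stable
The 38–108 m interval has Δρ < 0: lighter water underlies denser water.

38–108 m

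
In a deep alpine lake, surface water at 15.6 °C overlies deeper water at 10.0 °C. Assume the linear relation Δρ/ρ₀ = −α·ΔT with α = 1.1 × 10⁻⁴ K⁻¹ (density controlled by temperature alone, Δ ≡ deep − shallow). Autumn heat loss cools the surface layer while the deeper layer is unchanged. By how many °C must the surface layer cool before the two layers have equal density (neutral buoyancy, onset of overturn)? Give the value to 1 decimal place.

With temperature the only control, equal density requires T_surf′ = T_deep.
T_surf′ = 10.0 °C.
Cooling required: 15.6 − 10.0 = 5.6 °C.

5.6 °C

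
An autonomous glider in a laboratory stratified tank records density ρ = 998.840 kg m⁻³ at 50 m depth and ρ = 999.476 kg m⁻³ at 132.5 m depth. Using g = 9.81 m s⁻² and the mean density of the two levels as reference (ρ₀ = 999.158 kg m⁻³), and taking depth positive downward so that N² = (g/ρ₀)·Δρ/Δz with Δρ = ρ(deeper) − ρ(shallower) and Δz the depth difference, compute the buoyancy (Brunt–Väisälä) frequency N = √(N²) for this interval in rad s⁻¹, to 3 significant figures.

Δρ = 999.476 − 998.840 = 0.636 kg m⁻³ over Δz = 132.5 − 50 = 82.5 m.
N² = (9.81/999.158) × (0.636/82.5) = 7.5690 × 10⁻⁵ s⁻².
N = √(7.5690 × 10⁻⁵) = 8.7000 × 10⁻³ rad s⁻¹ ≈ 8.70 × 10⁻³ rad s⁻¹.

8.70 × 10⁻³ rad s⁻¹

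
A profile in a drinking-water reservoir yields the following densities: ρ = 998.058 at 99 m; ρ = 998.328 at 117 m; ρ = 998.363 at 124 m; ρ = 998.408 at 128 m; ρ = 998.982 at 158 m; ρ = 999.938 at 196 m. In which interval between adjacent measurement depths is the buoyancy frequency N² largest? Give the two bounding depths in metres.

158–196 m

Compute the density gradient over each adjacent pair:
  99–117 m: Δρ/Δz = 0.270/18 = 0.015 kg m⁻⁴
  117–124 m: Δρ/Δz = 0.035/7 = 5.0 × 10⁻³ kg m⁻⁴
  124–128 m: Δρ/Δz = 0.045/4 = 0.011 kg m⁻⁴
  128–158 m: Δρ/Δz = 0.574/30 = 0.019 kg m⁻⁴
  158–196 m: Δρ/Δz = 0.956/38 = 0.025 kg m⁻⁴
The largest gradient is in the 158–196 m interval — the pycnocline.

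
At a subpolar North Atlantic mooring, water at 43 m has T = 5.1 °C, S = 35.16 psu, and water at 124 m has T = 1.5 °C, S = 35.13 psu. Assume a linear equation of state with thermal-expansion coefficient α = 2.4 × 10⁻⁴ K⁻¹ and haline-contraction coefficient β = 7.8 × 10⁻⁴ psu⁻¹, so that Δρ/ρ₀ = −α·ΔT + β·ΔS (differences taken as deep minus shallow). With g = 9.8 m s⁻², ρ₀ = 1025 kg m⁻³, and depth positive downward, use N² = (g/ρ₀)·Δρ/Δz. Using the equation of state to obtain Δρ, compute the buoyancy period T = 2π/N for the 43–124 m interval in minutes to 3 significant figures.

10.4 min

ΔT = -3.6 K, ΔS = -0.03 psu (deep − shallow).
Δρ/ρ₀ = −αΔT + βΔS = 8.64 × 10⁻⁴ − 2.34 × 10⁻⁵ = 8.406 × 10⁻⁴, so Δρ ≈ 0.8616 kg m⁻³.
N² = (g/ρ₀)·Δρ/Δz = g·(Δρ/ρ₀)/Δz = 9.8 × 8.406 × 10⁻⁴ / 81 = 1.0170 × 10⁻⁴ s⁻².
N = √(1.0170 × 10⁻⁴) = 0.010085 rad s⁻¹ → T = 2π/N = 623.02 s = 10.384 min ≈ 10.4 min.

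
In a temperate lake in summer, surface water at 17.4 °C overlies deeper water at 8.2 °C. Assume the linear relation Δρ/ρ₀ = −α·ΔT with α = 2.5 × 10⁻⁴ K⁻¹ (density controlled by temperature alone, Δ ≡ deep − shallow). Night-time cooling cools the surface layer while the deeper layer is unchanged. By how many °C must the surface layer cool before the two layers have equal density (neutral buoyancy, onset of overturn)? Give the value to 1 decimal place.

With temperature the only control, equal density requires T_surf′ = T_deep.
T_surf′ = 8.2 °C.
Cooling required: 17.4 − 8.2 = 9.2 °C.

9.2 °C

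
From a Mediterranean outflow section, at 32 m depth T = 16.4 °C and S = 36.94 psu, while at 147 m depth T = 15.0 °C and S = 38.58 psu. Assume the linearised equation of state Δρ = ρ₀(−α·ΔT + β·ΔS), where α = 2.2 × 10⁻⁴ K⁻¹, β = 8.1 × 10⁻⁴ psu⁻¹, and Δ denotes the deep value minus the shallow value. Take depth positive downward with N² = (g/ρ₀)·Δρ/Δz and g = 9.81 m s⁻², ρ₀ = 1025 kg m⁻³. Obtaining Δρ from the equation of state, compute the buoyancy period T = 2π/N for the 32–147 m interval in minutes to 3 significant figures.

8.86 min

ΔT = -1.4 K, ΔS = +1.64 psu (deep − shallow).
Δρ/ρ₀ = −αΔT + βΔS = 3.08 × 10⁻⁴ + 1.3284 × 10⁻³ = 1.6364 × 10⁻³, so Δρ ≈ 1.677 kg m⁻³.
N² = (g/ρ₀)·Δρ/Δz = g·(Δρ/ρ₀)/Δz = 9.81 × 1.6364 × 10⁻³ / 115 = 1.3959 × 10⁻⁴ s⁻².
N = √(1.3959 × 10⁻⁴) = 0.011815 rad s⁻¹ → T = 2π/N = 531.80 s = 8.8633 min ≈ 8.86 min.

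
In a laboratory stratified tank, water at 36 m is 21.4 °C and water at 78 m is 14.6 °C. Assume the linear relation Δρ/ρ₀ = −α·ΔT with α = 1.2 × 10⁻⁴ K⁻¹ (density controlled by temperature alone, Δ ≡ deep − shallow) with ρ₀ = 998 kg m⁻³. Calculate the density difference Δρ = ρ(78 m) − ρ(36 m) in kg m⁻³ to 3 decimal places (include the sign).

ΔT = -6.8 K, Δρ/ρ₀ = −αΔT = 8.16 × 10⁻⁴.
Δρ = 998 × (8.16 × 10⁻⁴) = +0.814 kg m⁻³.
Positive Δρ: denser below, stable.

+0.814 kg m⁻³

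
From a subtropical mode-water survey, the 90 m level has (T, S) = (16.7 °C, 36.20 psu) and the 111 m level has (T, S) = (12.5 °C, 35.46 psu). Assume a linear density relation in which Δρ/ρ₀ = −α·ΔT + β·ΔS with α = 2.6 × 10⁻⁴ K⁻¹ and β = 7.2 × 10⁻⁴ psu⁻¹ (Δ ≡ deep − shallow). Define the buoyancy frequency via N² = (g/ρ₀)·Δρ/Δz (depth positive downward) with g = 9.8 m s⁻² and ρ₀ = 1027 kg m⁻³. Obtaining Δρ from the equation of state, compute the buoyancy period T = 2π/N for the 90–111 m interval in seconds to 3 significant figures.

389 s

ΔT = -4.2 K, ΔS = -0.74 psu (deep − shallow).
Δρ/ρ₀ = −αΔT + βΔS = 1.092 × 10⁻³ − 5.328 × 10⁻⁴ = 5.592 × 10⁻⁴, so Δρ ≈ 0.5743 kg m⁻³.
N² = (g/ρ₀)·Δρ/Δz = g·(Δρ/ρ₀)/Δz = 9.8 × 5.592 × 10⁻⁴ / 21 = 2.6096 × 10⁻⁴ s⁻².
N = √(2.6096 × 10⁻⁴) = 0.016154 rad s⁻¹ → T = 2π/N = 388.96 s ≈ 389 s.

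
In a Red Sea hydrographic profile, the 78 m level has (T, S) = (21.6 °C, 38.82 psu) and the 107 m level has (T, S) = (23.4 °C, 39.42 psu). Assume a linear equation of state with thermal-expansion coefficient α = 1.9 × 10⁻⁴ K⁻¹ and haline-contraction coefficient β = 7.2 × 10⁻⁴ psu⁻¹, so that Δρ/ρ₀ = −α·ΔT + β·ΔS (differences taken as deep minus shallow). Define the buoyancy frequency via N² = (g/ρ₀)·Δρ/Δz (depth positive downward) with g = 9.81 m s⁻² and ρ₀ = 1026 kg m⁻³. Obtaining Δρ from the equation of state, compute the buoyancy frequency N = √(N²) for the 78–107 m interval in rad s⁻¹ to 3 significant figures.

ΔT = +1.8 K, ΔS = +0.60 psu (deep − shallow).
Δρ/ρ₀ = −αΔT + βΔS = -3.42 × 10⁻⁴ + 4.32 × 10⁻⁴ = 9.00 × 10⁻⁵, so Δρ ≈ 0.09234 kg m⁻³.
N² = (g/ρ₀)·Δρ/Δz = g·(Δρ/ρ₀)/Δz = 9.81 × 9.00 × 10⁻⁵ / 29 = 3.0445 × 10⁻⁵ s⁻².
N = √(3.0445 × 10⁻⁵) = 5.5177 × 10⁻³ rad s⁻¹ ≈ 5.52 × 10⁻³ rad s⁻¹.

5.52 × 10⁻³ rad s⁻¹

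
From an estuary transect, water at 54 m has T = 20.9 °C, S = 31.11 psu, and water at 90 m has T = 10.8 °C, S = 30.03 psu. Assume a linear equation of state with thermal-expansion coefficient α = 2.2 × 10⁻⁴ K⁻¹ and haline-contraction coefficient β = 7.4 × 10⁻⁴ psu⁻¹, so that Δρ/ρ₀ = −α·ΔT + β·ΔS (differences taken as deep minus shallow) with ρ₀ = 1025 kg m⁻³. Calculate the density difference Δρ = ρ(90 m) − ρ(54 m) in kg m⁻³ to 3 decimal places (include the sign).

+1.458 kg m⁻³

ΔT = -10.1 K, ΔS = -1.08 psu (deep − shallow).
Δρ/ρ₀ = −(2.2 × 10⁻⁴)(-10.1) + (7.4 × 10⁻⁴)(-1.08) = 1.4228 × 10⁻³.
Δρ = 1025 × (1.4228 × 10⁻³) = +1.458 kg m⁻³.
Positive Δρ: denser below, stable.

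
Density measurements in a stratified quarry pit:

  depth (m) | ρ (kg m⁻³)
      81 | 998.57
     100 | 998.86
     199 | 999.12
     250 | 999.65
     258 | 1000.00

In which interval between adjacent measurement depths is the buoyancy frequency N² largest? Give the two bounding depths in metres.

250–258 m

Compute the density gradient over each adjacent pair:
  81–100 m: Δρ/Δz = 0.29/19 = 0.015 kg m⁻⁴
  100–199 m: Δρ/Δz = 0.26/99 = 2.6 × 10⁻³ kg m⁻⁴
  199–250 m: Δρ/Δz = 0.53/51 = 0.010 kg m⁻⁴
  250–258 m: Δρ/Δz = 0.35/8 = 0.044 kg m⁻⁴
The largest gradient is in the 250–258 m interval — the pycnocline.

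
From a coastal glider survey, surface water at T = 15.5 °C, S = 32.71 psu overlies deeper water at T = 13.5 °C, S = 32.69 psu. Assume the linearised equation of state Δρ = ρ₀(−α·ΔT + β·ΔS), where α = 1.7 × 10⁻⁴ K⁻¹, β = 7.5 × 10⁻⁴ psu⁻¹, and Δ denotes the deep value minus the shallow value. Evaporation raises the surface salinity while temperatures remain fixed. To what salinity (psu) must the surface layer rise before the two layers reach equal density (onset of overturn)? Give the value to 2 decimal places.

33.14 psu

Neutral buoyancy requires −α(T_deep − T_surf) + β(S_deep − S_surf′) = 0.
S_surf′ = S_deep − (α/β)·ΔT = 32.69 − (1.7 × 10⁻⁴/7.5 × 10⁻⁴)·(-2.0) = 33.1433 psu.
Increase required: 33.1433 − 32.71 = 0.4333 psu.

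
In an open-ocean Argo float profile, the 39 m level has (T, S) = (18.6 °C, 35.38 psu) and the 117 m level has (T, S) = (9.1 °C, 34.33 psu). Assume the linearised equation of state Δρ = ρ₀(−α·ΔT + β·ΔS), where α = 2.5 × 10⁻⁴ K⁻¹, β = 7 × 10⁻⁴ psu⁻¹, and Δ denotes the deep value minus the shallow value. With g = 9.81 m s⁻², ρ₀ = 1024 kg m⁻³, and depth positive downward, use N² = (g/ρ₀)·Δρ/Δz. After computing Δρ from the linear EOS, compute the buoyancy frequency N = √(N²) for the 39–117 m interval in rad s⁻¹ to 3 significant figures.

0.0144 rad s⁻¹

ΔT = -9.5 K, ΔS = -1.05 psu (deep − shallow).
Δρ/ρ₀ = −αΔT + βΔS = 2.375 × 10⁻³ − 7.35 × 10⁻⁴ = 1.64 × 10⁻³, so Δρ ≈ 1.679 kg m⁻³.
N² = (g/ρ₀)·Δρ/Δz = g·(Δρ/ρ₀)/Δz = 9.81 × 1.64 × 10⁻³ / 78 = 2.0626 × 10⁻⁴ s⁻².
N = √(2.0626 × 10⁻⁴) = 0.014362 rad s⁻¹ ≈ 0.0144 rad s⁻¹.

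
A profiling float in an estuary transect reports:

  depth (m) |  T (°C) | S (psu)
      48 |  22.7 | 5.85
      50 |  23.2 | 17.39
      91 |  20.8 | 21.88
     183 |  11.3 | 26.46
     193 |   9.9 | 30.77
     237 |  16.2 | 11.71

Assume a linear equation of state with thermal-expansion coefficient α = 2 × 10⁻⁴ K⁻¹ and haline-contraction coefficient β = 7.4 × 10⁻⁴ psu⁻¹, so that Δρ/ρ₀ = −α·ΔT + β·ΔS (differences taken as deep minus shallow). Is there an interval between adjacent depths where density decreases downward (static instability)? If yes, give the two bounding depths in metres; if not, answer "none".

193–237 m

Evaluate Δρ/ρ₀ = −αΔT + βΔS across each adjacent pair:
  48–50 m: −αΔT+βΔS = −(2 × 10⁻⁴)(+0.5)+(7.4 × 10⁻⁴)(+11.54) = 8.4 × 10⁻³ → stable
  50–91 m: −αΔT+βΔS = −(2 × 10⁻⁴)(-2.4)+(7.4 × 10⁻⁴)(+4.49) = 3.8 × 10⁻³ → stable
  91–183 m: −αΔT+βΔS = −(2 × 10⁻⁴)(-9.5)+(7.4 × 10⁻⁴)(+4.58) = 5.3 × 10⁻³ → stable
  183–193 m: −αΔT+βΔS = −(2 × 10⁻⁴)(-1.4)+(7.4 × 10⁻⁴)(+4.31) = 3.5 × 10⁻³ → stable
  193–237 m: −αΔT+βΔS = −(2 × 10⁻⁴)(+6.3)+(7.4 × 10⁻⁴)(-19.06) = -0.015 → UNSTABLE
The 193–237 m interval has Δρ < 0: lighter water underlies denser water.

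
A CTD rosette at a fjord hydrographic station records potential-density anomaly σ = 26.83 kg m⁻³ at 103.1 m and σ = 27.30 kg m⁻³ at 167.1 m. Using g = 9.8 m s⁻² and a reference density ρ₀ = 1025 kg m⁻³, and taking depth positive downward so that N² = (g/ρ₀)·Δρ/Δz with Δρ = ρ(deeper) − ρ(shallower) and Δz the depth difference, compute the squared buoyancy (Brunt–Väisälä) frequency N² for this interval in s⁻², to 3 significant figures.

Δρ = 1027.30 − 1026.83 = 0.47 kg m⁻³ over Δz = 167.1 − 103.1 = 64 m.
N² = (9.8/1025) × (0.47/64) = 7.0213 × 10⁻⁵ s⁻² ≈ 7.02 × 10⁻⁵ s⁻².

7.02 × 10⁻⁵ s⁻²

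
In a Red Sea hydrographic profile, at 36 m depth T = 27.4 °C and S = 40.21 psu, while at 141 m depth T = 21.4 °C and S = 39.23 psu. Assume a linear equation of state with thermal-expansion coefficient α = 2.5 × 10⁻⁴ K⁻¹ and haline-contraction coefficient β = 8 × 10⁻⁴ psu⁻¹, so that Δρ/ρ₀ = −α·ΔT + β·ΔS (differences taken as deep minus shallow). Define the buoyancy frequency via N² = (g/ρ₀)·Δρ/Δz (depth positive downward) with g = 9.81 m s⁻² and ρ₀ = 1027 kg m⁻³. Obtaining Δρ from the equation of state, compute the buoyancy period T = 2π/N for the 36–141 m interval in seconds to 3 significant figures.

ΔT = -6.0 K, ΔS = -0.98 psu (deep − shallow).
Δρ/ρ₀ = −αΔT + βΔS = 1.50 × 10⁻³ − 7.84 × 10⁻⁴ = 7.16 × 10⁻⁴, so Δρ ≈ 0.7353 kg m⁻³.
N² = (g/ρ₀)·Δρ/Δz = g·(Δρ/ρ₀)/Δz = 9.81 × 7.16 × 10⁻⁴ / 105 = 6.6895 × 10⁻⁵ s⁻².
N = √(6.6895 × 10⁻⁵) = 8.1789 × 10⁻³ rad s⁻¹ → T = 2π/N = 768.22 s ≈ 768 s.

768 s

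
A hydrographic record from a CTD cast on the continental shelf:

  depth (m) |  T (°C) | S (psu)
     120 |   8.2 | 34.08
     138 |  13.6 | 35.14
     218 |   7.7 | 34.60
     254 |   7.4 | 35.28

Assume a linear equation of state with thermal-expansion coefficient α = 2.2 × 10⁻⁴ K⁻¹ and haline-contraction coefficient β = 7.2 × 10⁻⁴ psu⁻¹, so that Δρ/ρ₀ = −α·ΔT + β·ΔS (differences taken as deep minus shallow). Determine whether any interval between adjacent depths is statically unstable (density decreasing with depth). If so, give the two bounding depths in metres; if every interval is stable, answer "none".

120–138 m

Evaluate Δρ/ρ₀ = −αΔT + βΔS across each adjacent pair:
  120–138 m: −αΔT+βΔS = −(2.2 × 10⁻⁴)(+5.4)+(7.2 × 10⁻⁴)(+1.06) = -4.2 × 10⁻⁴ → UNSTABLE
  138–218 m: −αΔT+βΔS = −(2.2 × 10⁻⁴)(-5.9)+(7.2 × 10⁻⁴)(-0.54) = 9.1 × 10⁻⁴ → stable
  218–254 m: −αΔT+βΔS = −(2.2 × 10⁻⁴)(-0.3)+(7.2 × 10⁻⁴)(+0.68) = 5.6 × 10⁻⁴ → stable
The 120–138 m interval has Δρ < 0: lighter water underlies denser water.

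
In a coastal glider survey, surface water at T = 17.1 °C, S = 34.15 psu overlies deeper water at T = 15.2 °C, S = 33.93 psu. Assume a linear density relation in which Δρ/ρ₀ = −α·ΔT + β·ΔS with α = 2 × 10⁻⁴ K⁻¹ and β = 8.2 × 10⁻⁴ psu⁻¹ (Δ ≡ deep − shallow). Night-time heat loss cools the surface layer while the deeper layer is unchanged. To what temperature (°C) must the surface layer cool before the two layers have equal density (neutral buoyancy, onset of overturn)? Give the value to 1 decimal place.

16.1 °C

Neutral buoyancy requires Δρ = 0, i.e. −α(T_deep − T_surf′) + β(S_deep − S_surf) = 0.
T_surf′ = T_deep − (β/α)·ΔS = 15.2 − (8.2 × 10⁻⁴/2 × 10⁻⁴)·(-0.22) = 16.102 °C.
Cooling required: 17.1 − (16.102) = 0.998 °C.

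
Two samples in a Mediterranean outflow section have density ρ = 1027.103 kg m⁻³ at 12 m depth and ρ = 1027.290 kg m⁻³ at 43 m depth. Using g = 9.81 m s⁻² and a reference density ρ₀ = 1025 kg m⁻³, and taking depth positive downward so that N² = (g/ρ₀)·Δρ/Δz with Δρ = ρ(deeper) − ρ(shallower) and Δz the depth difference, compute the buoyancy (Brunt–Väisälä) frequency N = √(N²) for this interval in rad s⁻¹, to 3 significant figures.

7.60 × 10⁻³ rad s⁻¹

Δρ = 1027.290 − 1027.103 = 0.187 kg m⁻³ over Δz = 43 − 12 = 31 m.
N² = (9.81/1025) × (0.187/31) = 5.7733 × 10⁻⁵ s⁻².
N = √(5.7733 × 10⁻⁵) = 7.5982 × 10⁻³ rad s⁻¹ ≈ 7.60 × 10⁻³ rad s⁻¹.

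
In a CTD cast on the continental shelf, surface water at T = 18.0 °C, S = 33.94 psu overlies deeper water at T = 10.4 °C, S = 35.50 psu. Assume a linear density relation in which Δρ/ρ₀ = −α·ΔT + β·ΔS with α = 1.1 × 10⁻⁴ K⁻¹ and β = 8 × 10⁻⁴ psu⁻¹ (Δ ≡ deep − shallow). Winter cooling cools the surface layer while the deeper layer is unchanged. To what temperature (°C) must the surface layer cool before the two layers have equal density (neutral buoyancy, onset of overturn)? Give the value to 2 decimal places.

-0.95 °C

Neutral buoyancy requires Δρ = 0, i.e. −α(T_deep − T_surf′) + β(S_deep − S_surf) = 0.
T_surf′ = T_deep − (β/α)·ΔS = 10.4 − (8 × 10⁻⁴/1.1 × 10⁻⁴)·(+1.56) = -0.9455 °C.
Cooling required: 18.0 − (-0.9455) = 18.9455 °C.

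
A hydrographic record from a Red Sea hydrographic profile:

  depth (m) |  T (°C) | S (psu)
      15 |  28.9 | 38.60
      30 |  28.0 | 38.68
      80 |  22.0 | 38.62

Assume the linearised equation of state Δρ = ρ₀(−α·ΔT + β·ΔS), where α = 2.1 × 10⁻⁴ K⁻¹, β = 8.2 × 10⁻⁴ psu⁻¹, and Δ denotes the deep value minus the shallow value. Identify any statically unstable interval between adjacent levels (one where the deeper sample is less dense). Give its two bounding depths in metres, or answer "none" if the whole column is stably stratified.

none

Evaluate Δρ/ρ₀ = −αΔT + βΔS across each adjacent pair:
  15–30 m: −αΔT+βΔS = −(2.1 × 10⁻⁴)(-0.9)+(8.2 × 10⁻⁴)(+0.08) = 2.5 × 10⁻⁴ → stable
  30–80 m: −αΔT+βΔS = −(2.1 × 10⁻⁴)(-6.0)+(8.2 × 10⁻⁴)(-0.06) = 1.2 × 10⁻³ → stable
Every interval has Δρ > 0: the column is stably stratified throughout.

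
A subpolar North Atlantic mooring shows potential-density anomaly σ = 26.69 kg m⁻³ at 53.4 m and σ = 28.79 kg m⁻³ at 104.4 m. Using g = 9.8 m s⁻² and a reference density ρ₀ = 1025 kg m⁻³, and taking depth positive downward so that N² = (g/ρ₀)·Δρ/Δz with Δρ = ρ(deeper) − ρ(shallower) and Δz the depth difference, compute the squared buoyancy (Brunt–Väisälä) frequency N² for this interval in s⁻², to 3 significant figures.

Δρ = 1028.79 − 1026.69 = 2.10 kg m⁻³ over Δz = 104.4 − 53.4 = 51 m.
N² = (9.8/1025) × (2.10/51) = 3.9369 × 10⁻⁴ s⁻² ≈ 3.94 × 10⁻⁴ s⁻².

3.94 × 10⁻⁴ s⁻²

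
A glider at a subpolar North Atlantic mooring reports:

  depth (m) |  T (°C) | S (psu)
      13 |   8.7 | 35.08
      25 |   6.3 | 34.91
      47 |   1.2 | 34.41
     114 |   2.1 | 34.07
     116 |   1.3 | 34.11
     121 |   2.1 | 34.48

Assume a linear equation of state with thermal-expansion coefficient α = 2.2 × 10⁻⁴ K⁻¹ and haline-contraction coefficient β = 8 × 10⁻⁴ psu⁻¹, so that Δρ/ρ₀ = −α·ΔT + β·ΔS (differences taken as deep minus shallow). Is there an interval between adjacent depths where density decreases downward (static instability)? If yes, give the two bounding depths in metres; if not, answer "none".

Evaluate Δρ/ρ₀ = −αΔT + βΔS across each adjacent pair:
  13–25 m: −αΔT+βΔS = −(2.2 × 10⁻⁴)(-2.4)+(8 × 10⁻⁴)(-0.17) = 3.9 × 10⁻⁴ → stable
  25–47 m: −αΔT+βΔS = −(2.2 × 10⁻⁴)(-5.1)+(8 × 10⁻⁴)(-0.50) = 7.2 × 10⁻⁴ → stable
  47–114 m: −αΔT+βΔS = −(2.2 × 10⁻⁴)(+0.9)+(8 × 10⁻⁴)(-0.34) = -4.7 × 10⁻⁴ → UNSTABLE
  114–116 m: −αΔT+βΔS = −(2.2 × 10⁻⁴)(-0.8)+(8 × 10⁻⁴)(+0.04) = 2.1 × 10⁻⁴ → stable
  116–121 m: −αΔT+βΔS = −(2.2 × 10⁻⁴)(+0.8)+(8 × 10⁻⁴)(+0.37) = 1.2 × 10⁻⁴ → stable
The 47–114 m interval has Δρ < 0: lighter water underlies denser water.

47–114 m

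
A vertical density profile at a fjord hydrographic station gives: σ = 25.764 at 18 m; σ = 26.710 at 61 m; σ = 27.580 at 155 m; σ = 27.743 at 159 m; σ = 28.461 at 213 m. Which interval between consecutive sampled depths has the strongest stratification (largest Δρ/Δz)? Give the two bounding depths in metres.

155–159 m

Compute the density gradient over each adjacent pair:
  18–61 m: Δρ/Δz = 0.946/43 = 0.022 kg m⁻⁴
  61–155 m: Δρ/Δz = 0.870/94 = 9.3 × 10⁻³ kg m⁻⁴
  155–159 m: Δρ/Δz = 0.163/4 = 0.041 kg m⁻⁴
  159–213 m: Δρ/Δz = 0.718/54 = 0.013 kg m⁻⁴
The largest gradient is in the 155–159 m interval — the pycnocline.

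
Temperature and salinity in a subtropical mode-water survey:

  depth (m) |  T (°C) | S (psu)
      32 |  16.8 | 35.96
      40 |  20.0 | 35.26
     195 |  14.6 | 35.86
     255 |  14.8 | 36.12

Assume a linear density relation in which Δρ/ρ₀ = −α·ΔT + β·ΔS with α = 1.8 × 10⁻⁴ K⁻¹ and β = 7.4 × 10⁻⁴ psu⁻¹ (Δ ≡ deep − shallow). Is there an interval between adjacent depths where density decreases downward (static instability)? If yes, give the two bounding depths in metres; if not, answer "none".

Evaluate Δρ/ρ₀ = −αΔT + βΔS across each adjacent pair:
  32–40 m: −αΔT+βΔS = −(1.8 × 10⁻⁴)(+3.2)+(7.4 × 10⁻⁴)(-0.70) = -1.1 × 10⁻³ → UNSTABLE
  40–195 m: −αΔT+βΔS = −(1.8 × 10⁻⁴)(-5.4)+(7.4 × 10⁻⁴)(+0.60) = 1.4 × 10⁻³ → stable
  195–255 m: −αΔT+βΔS = −(1.8 × 10⁻⁴)(+0.2)+(7.4 × 10⁻⁴)(+0.26) = 1.6 × 10⁻⁴ → stable
The 32–40 m interval has Δρ < 0: lighter water underlies denser water.

32–40 m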